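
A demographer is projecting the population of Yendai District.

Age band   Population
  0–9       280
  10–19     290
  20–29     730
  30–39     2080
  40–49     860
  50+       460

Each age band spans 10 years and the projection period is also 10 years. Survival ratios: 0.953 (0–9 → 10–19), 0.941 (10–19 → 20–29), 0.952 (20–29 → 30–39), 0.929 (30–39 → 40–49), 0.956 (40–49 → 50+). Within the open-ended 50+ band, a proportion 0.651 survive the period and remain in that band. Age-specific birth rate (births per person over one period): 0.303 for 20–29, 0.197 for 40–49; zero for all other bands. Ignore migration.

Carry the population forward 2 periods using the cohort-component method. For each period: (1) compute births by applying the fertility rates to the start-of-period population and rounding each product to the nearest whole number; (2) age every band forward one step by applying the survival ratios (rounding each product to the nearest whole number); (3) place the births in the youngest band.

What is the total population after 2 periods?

(Groups numbered youngest = 1 to oldest = 6.)
Period 1.
Births: 730 × 0.303 = 221 ; 860 × 0.197 = 169 → 390
Group 2: 280 × 0.953 = 267
Group 3: 290 × 0.941 = 273
Group 4: 730 × 0.952 = 695
Group 5: 2080 × 0.929 = 1932
Group 6: 860 × 0.956 + 460 × 0.651 = 822 + 299 = 1121
End of period: [390, 267, 273, 695, 1932, 1121]
Period 2.
Births: 273 × 0.303 = 83 ; 1932 × 0.197 = 381 → 464
Group 2: 390 × 0.953 = 372
Group 3: 267 × 0.941 = 251
Group 4: 273 × 0.952 = 260
Group 5: 695 × 0.929 = 646
Group 6: 1932 × 0.956 + 1121 × 0.651 = 1847 + 730 = 2577
End of period: [464, 372, 251, 260, 646, 2577]
Total after period 2: 464 + 372 + 251 + 260 + 646 + 2577 = 4570

4570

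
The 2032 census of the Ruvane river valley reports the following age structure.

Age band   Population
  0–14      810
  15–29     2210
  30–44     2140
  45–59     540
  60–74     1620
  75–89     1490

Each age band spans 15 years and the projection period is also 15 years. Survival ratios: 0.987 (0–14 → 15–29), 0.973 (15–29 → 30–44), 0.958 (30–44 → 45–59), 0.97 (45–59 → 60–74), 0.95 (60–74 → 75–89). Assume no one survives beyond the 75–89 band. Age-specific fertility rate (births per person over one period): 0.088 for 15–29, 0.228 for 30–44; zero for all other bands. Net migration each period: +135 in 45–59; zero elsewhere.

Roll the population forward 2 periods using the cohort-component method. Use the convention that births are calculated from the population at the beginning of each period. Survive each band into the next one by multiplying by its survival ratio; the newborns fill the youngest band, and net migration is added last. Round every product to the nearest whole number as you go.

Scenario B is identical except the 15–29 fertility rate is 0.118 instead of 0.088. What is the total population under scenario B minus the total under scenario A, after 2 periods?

Call the bands 1 to 6, youngest first.
[period 1]
Births: 2210 * 0.088 = 194  |  2140 * 0.228 = 488 → 682
Band 2: 810 * 0.987 = 799
Band 3: 2210 * 0.973 = 2150
Band 4: 2140 * 0.958 = 2050
Band 5: 540 * 0.97 = 524
Band 6: 1620 * 0.95 = 1539
Net migration: Band 4 + 135 → 2185
Population now: 0–14=682, 15–29=799, 30–44=2150, 45–59=2185, 60–74=524, 75–89=1539
[period 2]
Births: 799 * 0.088 = 70  |  2150 * 0.228 = 490 → 560
Band 2: 682 * 0.987 = 673
Band 3: 799 * 0.973 = 777
Band 4: 2150 * 0.958 = 2060
Band 5: 2185 * 0.97 = 2119
Band 6: 524 * 0.95 = 498
Net migration: Band 4 + 135 → 2195
Population now: 0–14=560, 15–29=673, 30–44=777, 45–59=2195, 60–74=2119, 75–89=498
Scenario A total after 2 periods: 6822
Scenario B projection —
[period 1]
Births: 2210 * 0.118 = 261  |  2140 * 0.228 = 488 → 749
Band 2: 810 * 0.987 = 799
Band 3: 2210 * 0.973 = 2150
Band 4: 2140 * 0.958 = 2050
Band 5: 540 * 0.97 = 524
Band 6: 1620 * 0.95 = 1539
Net migration: Band 4 + 135 → 2185
Population now: 0–14=749, 15–29=799, 30–44=2150, 45–59=2185, 60–74=524, 75–89=1539
[period 2]
Births: 799 * 0.118 = 94  |  2150 * 0.228 = 490 → 584
Band 2: 749 * 0.987 = 739
Band 3: 799 * 0.973 = 777
Band 4: 2150 * 0.958 = 2060
Band 5: 2185 * 0.97 = 2119
Band 6: 524 * 0.95 = 498
Net migration: Band 4 + 135 → 2195
Population now: 0–14=584, 15–29=739, 30–44=777, 45–59=2195, 60–74=2119, 75–89=498
Scenario B total after 2 periods: 6912
Difference B − A = 6912 − 6822 = 90

90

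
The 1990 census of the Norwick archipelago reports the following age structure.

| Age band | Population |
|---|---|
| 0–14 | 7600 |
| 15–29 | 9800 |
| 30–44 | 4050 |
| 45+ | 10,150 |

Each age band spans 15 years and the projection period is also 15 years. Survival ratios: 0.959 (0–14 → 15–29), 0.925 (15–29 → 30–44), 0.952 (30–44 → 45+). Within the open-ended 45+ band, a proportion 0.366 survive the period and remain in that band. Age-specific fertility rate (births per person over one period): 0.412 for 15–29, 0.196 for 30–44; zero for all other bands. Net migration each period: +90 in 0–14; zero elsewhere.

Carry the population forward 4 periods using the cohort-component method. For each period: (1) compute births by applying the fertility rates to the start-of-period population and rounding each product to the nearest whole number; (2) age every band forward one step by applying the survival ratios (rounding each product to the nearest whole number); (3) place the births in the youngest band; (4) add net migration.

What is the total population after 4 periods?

— Period 1 —
Births: 9800 × 0.412 = 4038 ; 4050 × 0.196 = 794 → 4832
15–29: 7600 × 0.959 = 7288
30–44: 9800 × 0.925 = 9065
45+: 4050 × 0.952 + 10150 × 0.366 = 3856 + 3715 = 7571
Net migration: 0–14 + 90 → 4922
Population now: 0–14=4922, 15–29=7288, 30–44=9065, 45+=7571
— Period 2 —
Births: 7288 × 0.412 = 3003 ; 9065 × 0.196 = 1777 → 4780
15–29: 4922 × 0.959 = 4720
30–44: 7288 × 0.925 = 6741
45+: 9065 × 0.952 + 7571 × 0.366 = 8630 + 2771 = 11401
Net migration: 0–14 + 90 → 4870
Population now: 0–14=4870, 15–29=4720, 30–44=6741, 45+=11401
— Period 3 —
Births: 4720 × 0.412 = 1945 ; 6741 × 0.196 = 1321 → 3266
15–29: 4870 × 0.959 = 4670
30–44: 4720 × 0.925 = 4366
45+: 6741 × 0.952 + 11401 × 0.366 = 6417 + 4173 = 10590
Net migration: 0–14 + 90 → 3356
Population now: 0–14=3356, 15–29=4670, 30–44=4366, 45+=10590
— Period 4 —
Births: 4670 × 0.412 = 1924 ; 4366 × 0.196 = 856 → 2780
15–29: 3356 × 0.959 = 3218
30–44: 4670 × 0.925 = 4320
45+: 4366 × 0.952 + 10590 × 0.366 = 4156 + 3876 = 8032
Net migration: 0–14 + 90 → 2870
Population now: 0–14=2870, 15–29=3218, 30–44=4320, 45+=8032
Total after period 4: 2870 + 3218 + 4320 + 8032 = 18440

18440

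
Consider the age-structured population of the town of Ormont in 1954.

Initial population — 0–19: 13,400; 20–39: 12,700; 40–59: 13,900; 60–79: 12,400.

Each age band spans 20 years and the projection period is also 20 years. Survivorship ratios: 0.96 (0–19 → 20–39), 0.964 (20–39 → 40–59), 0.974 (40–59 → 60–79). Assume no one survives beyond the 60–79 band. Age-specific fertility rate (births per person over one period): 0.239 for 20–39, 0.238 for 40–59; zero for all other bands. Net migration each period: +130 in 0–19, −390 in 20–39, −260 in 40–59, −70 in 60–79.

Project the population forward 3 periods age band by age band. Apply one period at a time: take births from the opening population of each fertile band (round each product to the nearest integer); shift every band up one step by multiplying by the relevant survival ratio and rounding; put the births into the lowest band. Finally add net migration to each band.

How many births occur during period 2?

5833

— Period 1 —
Births: 12700 × 0.239 = 3035 ; 13900 × 0.238 = 3308 ⇒ total 6343
20–39: 13400 × 0.96 = 12864
40–59: 12700 × 0.964 = 12243
60–79: 13900 × 0.974 = 13539
Net migration: 0–19 + 130 → 6473; 20–39 − 390 → 12474; 40–59 − 260 → 11983; 60–79 − 70 → 13469
→ [6473, 12474, 11983, 13469]
— Period 2 —
Births: 12474 × 0.239 = 2981 ; 11983 × 0.238 = 2852 ⇒ total 5833
20–39: 6473 × 0.96 = 6214
40–59: 12474 × 0.964 = 12025
60–79: 11983 × 0.974 = 11671
Net migration: 0–19 + 130 → 5963; 20–39 − 390 → 5824; 40–59 − 260 → 11765; 60–79 − 70 → 11601
→ [5963, 5824, 11765, 11601]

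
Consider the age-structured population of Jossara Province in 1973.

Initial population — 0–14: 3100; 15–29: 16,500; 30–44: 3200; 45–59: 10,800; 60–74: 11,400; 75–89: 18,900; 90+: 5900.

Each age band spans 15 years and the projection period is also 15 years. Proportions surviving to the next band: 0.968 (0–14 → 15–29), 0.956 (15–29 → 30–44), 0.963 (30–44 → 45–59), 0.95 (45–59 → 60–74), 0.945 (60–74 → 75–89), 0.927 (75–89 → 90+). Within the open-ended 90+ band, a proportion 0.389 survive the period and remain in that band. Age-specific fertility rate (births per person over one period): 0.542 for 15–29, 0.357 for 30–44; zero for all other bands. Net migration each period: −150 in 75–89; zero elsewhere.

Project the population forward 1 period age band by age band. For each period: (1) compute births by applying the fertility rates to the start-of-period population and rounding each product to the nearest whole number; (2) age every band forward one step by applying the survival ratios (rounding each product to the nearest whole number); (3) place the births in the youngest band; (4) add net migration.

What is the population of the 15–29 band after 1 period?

3001

Call the groups 1 to 7, youngest first.
Period 1.
Births: 16500 × 0.542 = 8943 ; 3200 × 0.357 = 1142 ⇒ total 10085
Group 2: 3100 × 0.968 = 3001
Group 3: 16500 × 0.956 = 15774
Group 4: 3200 × 0.963 = 3082
Group 5: 10800 × 0.95 = 10260
Group 6: 11400 × 0.945 = 10773
Group 7: 18900 × 0.927 + 5900 × 0.389 = 17520 + 2295 = 19815
Net migration: Group 6 − 150 → 10623
Giving 10085 / 3001 / 15774 / 3082 / 10260 / 10623 / 19815.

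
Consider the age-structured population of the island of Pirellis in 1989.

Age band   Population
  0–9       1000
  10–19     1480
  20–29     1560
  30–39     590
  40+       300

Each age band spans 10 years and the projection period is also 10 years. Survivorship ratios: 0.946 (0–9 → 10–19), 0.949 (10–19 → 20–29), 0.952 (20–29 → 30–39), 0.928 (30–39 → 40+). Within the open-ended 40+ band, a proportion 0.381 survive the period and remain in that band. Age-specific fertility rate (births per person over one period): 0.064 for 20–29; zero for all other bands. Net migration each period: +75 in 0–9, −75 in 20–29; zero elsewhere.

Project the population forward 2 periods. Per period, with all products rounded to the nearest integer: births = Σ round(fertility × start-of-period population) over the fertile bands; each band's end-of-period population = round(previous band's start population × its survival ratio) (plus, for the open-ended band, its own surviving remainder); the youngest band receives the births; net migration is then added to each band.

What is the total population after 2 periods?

4045

Period 1:
Births: 1560 × 0.064 = 100
10–19: 1000 × 0.946 = 946
20–29: 1480 × 0.949 = 1405
30–39: 1560 × 0.952 = 1485
40+: 590 × 0.928 + 300 × 0.381 = 548 + 114 = 662
Net migration: 0–9 + 75 → 175; 20–29 − 75 → 1330
→ [175, 946, 1330, 1485, 662]
Period 2:
Births: 1330 × 0.064 = 85
10–19: 175 × 0.946 = 166
20–29: 946 × 0.949 = 898
30–39: 1330 × 0.952 = 1266
40+: 1485 × 0.928 + 662 × 0.381 = 1378 + 252 = 1630
Net migration: 0–9 + 75 → 160; 20–29 − 75 → 823
→ [160, 166, 823, 1266, 1630]
Total after period 2: 160 + 166 + 823 + 1266 + 1630 = 4045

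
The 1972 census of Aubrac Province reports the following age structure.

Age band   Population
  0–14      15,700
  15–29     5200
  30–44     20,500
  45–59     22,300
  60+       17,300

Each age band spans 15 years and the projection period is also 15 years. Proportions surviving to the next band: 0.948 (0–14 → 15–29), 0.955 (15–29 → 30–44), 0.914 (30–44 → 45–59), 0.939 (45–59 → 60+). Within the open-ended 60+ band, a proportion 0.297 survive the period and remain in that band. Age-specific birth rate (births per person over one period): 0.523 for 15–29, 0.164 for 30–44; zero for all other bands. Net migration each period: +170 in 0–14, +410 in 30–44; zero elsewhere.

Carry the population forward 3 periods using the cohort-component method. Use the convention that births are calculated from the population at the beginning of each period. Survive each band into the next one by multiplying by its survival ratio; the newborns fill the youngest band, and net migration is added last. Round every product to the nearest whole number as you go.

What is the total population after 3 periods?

45621

Numbering the groups 1..5 from youngest to oldest:
Period 1:
Births: 5200 * 0.523 = 2720, 20500 * 0.164 = 3362 — total 6082
Group 2: 15700 * 0.948 = 14884
Group 3: 5200 * 0.955 = 4966
Group 4: 20500 * 0.914 = 18737
Group 5: 22300 * 0.939 + 17300 * 0.297 = 20940 + 5138 = 26078
Net migration: Group 1 + 170 → 6252; Group 3 + 410 → 5376
Population now: 0–14=6252, 15–29=14884, 30–44=5376, 45–59=18737, 60+=26078
Period 2:
Births: 14884 * 0.523 = 7784, 5376 * 0.164 = 882 — total 8666
Group 2: 6252 * 0.948 = 5927
Group 3: 14884 * 0.955 = 14214
Group 4: 5376 * 0.914 = 4914
Group 5: 18737 * 0.939 + 26078 * 0.297 = 17594 + 7745 = 25339
Net migration: Group 1 + 170 → 8836; Group 3 + 410 → 14624
Population now: 0–14=8836, 15–29=5927, 30–44=14624, 45–59=4914, 60+=25339
Period 3:
Births: 5927 * 0.523 = 3100, 14624 * 0.164 = 2398 — total 5498
Group 2: 8836 * 0.948 = 8377
Group 3: 5927 * 0.955 = 5660
Group 4: 14624 * 0.914 = 13366
Group 5: 4914 * 0.939 + 25339 * 0.297 = 4614 + 7526 = 12140
Net migration: Group 1 + 170 → 5668; Group 3 + 410 → 6070
Population now: 0–14=5668, 15–29=8377, 30–44=6070, 45–59=13366, 60+=12140
Total after period 3: 5668 + 8377 + 6070 + 13366 + 12140 = 45621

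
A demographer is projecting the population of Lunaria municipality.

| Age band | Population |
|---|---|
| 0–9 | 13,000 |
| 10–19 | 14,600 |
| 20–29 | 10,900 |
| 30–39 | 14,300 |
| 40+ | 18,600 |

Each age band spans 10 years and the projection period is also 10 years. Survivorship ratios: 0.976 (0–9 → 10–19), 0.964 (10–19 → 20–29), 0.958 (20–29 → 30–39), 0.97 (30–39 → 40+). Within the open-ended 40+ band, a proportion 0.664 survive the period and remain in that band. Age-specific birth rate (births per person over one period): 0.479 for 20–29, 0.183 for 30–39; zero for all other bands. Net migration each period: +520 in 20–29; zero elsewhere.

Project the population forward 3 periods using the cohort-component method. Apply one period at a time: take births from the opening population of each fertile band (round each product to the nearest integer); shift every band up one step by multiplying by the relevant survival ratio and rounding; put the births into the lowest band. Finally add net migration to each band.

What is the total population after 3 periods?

Call the bands 1 to 5, youngest first.
After projecting period 1:
Births: 10900 × 0.479 = 5221 ; 14300 × 0.183 = 2617 → 7838
Band 2: 13000 × 0.976 = 12688
Band 3: 14600 × 0.964 = 14074
Band 4: 10900 × 0.958 = 10442
Band 5: 14300 × 0.97 + 18600 × 0.664 = 13871 + 12350 = 26221
Net migration: Band 3 + 520 → 14594
→ [7838, 12688, 14594, 10442, 26221]
After projecting period 2:
Births: 14594 × 0.479 = 6991 ; 10442 × 0.183 = 1911 → 8902
Band 2: 7838 × 0.976 = 7650
Band 3: 12688 × 0.964 = 12231
Band 4: 14594 × 0.958 = 13981
Band 5: 10442 × 0.97 + 26221 × 0.664 = 10129 + 17411 = 27540
Net migration: Band 3 + 520 → 12751
→ [8902, 7650, 12751, 13981, 27540]
After projecting period 3:
Births: 12751 × 0.479 = 6108 ; 13981 × 0.183 = 2559 → 8667
Band 2: 8902 × 0.976 = 8688
Band 3: 7650 × 0.964 = 7375
Band 4: 12751 × 0.958 = 12215
Band 5: 13981 × 0.97 + 27540 × 0.664 = 13562 + 18287 = 31849
Net migration: Band 3 + 520 → 7895
→ [8667, 8688, 7895, 12215, 31849]
Total after period 3: 8667 + 8688 + 7895 + 12215 + 31849 = 69314

69314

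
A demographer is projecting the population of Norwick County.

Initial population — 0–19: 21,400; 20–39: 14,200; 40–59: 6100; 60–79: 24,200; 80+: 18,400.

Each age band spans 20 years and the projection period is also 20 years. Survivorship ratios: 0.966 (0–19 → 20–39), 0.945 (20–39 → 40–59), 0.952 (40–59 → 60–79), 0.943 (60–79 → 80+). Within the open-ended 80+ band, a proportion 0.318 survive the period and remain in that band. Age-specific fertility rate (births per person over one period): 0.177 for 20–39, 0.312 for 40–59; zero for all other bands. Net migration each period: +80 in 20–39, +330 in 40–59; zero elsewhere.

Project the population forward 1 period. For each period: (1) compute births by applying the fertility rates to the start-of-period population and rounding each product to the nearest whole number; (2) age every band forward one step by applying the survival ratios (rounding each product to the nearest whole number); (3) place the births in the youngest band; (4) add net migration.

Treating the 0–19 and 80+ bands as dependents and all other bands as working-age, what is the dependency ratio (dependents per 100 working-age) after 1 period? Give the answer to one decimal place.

Numbering the bands 1..5 from youngest to oldest:
[period 1]
Births: 14200 * 0.177 = 2513 ; 6100 * 0.312 = 1903 → 4416
Band 2: 21400 * 0.966 = 20672
Band 3: 14200 * 0.945 = 13419
Band 4: 6100 * 0.952 = 5807
Band 5: 24200 * 0.943 + 18400 * 0.318 = 22821 + 5851 = 28672
Net migration: Band 2 + 80 → 20752; Band 3 + 330 → 13749
Giving 4416 / 20752 / 13749 / 5807 / 28672.
Dependents (band 0–19 + band 80+) = 4416 + 28672 = 33088; working-age = 40308; ratio = 33088/40308 × 100 = 82.1

82.1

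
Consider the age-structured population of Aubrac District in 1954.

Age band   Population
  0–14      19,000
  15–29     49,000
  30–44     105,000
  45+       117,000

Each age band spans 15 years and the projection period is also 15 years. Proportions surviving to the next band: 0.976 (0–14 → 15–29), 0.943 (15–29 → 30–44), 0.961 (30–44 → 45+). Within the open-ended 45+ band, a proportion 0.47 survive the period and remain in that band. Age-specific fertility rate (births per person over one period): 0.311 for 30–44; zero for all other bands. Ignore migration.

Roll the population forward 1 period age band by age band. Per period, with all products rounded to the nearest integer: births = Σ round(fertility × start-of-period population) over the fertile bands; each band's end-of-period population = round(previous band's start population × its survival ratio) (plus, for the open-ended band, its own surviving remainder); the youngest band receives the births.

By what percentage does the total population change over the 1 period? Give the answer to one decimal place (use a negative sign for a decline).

-12.7

Let group 1 be 0–14 through group 4 = 45+.
Period 1:
Births: 105000 * 0.311 = 32655
Group 2: 19000 * 0.976 = 18544
Group 3: 49000 * 0.943 = 46207
Group 4: 105000 * 0.961 + 117000 * 0.47 = 100905 + 54990 = 155895
→ [32655, 18544, 46207, 155895]
Total: 290000 → 253301; change = -36699; percentage change = -12.7%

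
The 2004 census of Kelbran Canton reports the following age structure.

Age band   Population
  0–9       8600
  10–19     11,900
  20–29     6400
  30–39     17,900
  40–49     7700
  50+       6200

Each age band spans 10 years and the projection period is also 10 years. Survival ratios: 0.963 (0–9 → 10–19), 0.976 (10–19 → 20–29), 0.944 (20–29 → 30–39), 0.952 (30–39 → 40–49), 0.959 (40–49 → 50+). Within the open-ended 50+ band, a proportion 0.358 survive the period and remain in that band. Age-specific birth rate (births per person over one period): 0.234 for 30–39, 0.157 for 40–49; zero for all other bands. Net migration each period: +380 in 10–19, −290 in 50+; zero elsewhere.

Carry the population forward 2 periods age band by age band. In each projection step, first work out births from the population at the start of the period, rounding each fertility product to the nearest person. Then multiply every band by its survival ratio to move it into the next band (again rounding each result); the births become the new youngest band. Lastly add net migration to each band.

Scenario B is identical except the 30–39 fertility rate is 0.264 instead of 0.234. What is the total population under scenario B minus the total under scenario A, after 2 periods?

Let group 1 be 0–9 through group 6 = 50+.
Period 1:
Births: 17900 * 0.234 = 4189  |  7700 * 0.157 = 1209 → 5398
Group 2: 8600 * 0.963 = 8282
Group 3: 11900 * 0.976 = 11614
Group 4: 6400 * 0.944 = 6042
Group 5: 17900 * 0.952 = 17041
Group 6: 7700 * 0.959 + 6200 * 0.358 = 7384 + 2220 = 9604
Net migration: Group 2 + 380 → 8662; Group 6 − 290 → 9314
Population now: 0–9=5398, 10–19=8662, 20–29=11614, 30–39=6042, 40–49=17041, 50+=9314
Period 2:
Births: 6042 * 0.234 = 1414  |  17041 * 0.157 = 2675 → 4089
Group 2: 5398 * 0.963 = 5198
Group 3: 8662 * 0.976 = 8454
Group 4: 11614 * 0.944 = 10964
Group 5: 6042 * 0.952 = 5752
Group 6: 17041 * 0.959 + 9314 * 0.358 = 16342 + 3334 = 19676
Net migration: Group 2 + 380 → 5578; Group 6 − 290 → 19386
Population now: 0–9=4089, 10–19=5578, 20–29=8454, 30–39=10964, 40–49=5752, 50+=19386
Scenario A total after 2 periods: 54223
Scenario B projection —
Period 1:
Births: 17900 * 0.264 = 4726  |  7700 * 0.157 = 1209 → 5935
Group 2: 8600 * 0.963 = 8282
Group 3: 11900 * 0.976 = 11614
Group 4: 6400 * 0.944 = 6042
Group 5: 17900 * 0.952 = 17041
Group 6: 7700 * 0.959 + 6200 * 0.358 = 7384 + 2220 = 9604
Net migration: Group 2 + 380 → 8662; Group 6 − 290 → 9314
Population now: 0–9=5935, 10–19=8662, 20–29=11614, 30–39=6042, 40–49=17041, 50+=9314
Period 2:
Births: 6042 * 0.264 = 1595  |  17041 * 0.157 = 2675 → 4270
Group 2: 5935 * 0.963 = 5715
Group 3: 8662 * 0.976 = 8454
Group 4: 11614 * 0.944 = 10964
Group 5: 6042 * 0.952 = 5752
Group 6: 17041 * 0.959 + 9314 * 0.358 = 16342 + 3334 = 19676
Net migration: Group 2 + 380 → 6095; Group 6 − 290 → 19386
Population now: 0–9=4270, 10–19=6095, 20–29=8454, 30–39=10964, 40–49=5752, 50+=19386
Scenario B total after 2 periods: 54921
Difference B − A = 54921 − 54223 = 698

698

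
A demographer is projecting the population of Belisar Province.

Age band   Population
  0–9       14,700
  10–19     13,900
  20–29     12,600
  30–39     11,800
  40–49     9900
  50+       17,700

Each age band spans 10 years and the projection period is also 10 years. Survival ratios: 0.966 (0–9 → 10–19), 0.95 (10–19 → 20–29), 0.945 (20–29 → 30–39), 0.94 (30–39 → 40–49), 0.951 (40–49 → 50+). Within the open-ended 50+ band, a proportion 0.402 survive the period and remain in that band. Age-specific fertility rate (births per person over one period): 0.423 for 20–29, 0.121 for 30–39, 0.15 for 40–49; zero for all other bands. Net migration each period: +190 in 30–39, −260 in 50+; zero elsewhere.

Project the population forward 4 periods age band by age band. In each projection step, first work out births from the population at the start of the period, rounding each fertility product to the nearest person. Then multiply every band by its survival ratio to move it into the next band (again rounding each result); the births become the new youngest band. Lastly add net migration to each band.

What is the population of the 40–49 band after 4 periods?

After projecting period 1:
Births: 12600 * 0.423 = 5330 ; 11800 * 0.121 = 1428 ; 9900 * 0.15 = 1485 → total 8243
10–19: 14700 * 0.966 = 14200
20–29: 13900 * 0.95 = 13205
30–39: 12600 * 0.945 = 11907
40–49: 11800 * 0.94 = 11092
50+: 9900 * 0.951 + 17700 * 0.402 = 9415 + 7115 = 16530
Net migration: 30–39 + 190 → 12097; 50+ − 260 → 16270
Giving 8243 / 14200 / 13205 / 12097 / 11092 / 16270.
After projecting period 2:
Births: 13205 * 0.423 = 5586 ; 12097 * 0.121 = 1464 ; 11092 * 0.15 = 1664 → total 8714
10–19: 8243 * 0.966 = 7963
20–29: 14200 * 0.95 = 13490
30–39: 13205 * 0.945 = 12479
40–49: 12097 * 0.94 = 11371
50+: 11092 * 0.951 + 16270 * 0.402 = 10548 + 6541 = 17089
Net migration: 30–39 + 190 → 12669; 50+ − 260 → 16829
Giving 8714 / 7963 / 13490 / 12669 / 11371 / 16829.
After projecting period 3:
Births: 13490 * 0.423 = 5706 ; 12669 * 0.121 = 1533 ; 11371 * 0.15 = 1706 → total 8945
10–19: 8714 * 0.966 = 8418
20–29: 7963 * 0.95 = 7565
30–39: 13490 * 0.945 = 12748
40–49: 12669 * 0.94 = 11909
50+: 11371 * 0.951 + 16829 * 0.402 = 10814 + 6765 = 17579
Net migration: 30–39 + 190 → 12938; 50+ − 260 → 17319
Giving 8945 / 8418 / 7565 / 12938 / 11909 / 17319.
After projecting period 4:
Births: 7565 * 0.423 = 3200 ; 12938 * 0.121 = 1565 ; 11909 * 0.15 = 1786 → total 6551
10–19: 8945 * 0.966 = 8641
20–29: 8418 * 0.95 = 7997
30–39: 7565 * 0.945 = 7149
40–49: 12938 * 0.94 = 12162
50+: 11909 * 0.951 + 17319 * 0.402 = 11325 + 6962 = 18287
Net migration: 30–39 + 190 → 7339; 50+ − 260 → 18027
Giving 6551 / 8641 / 7997 / 7339 / 12162 / 18027.

12162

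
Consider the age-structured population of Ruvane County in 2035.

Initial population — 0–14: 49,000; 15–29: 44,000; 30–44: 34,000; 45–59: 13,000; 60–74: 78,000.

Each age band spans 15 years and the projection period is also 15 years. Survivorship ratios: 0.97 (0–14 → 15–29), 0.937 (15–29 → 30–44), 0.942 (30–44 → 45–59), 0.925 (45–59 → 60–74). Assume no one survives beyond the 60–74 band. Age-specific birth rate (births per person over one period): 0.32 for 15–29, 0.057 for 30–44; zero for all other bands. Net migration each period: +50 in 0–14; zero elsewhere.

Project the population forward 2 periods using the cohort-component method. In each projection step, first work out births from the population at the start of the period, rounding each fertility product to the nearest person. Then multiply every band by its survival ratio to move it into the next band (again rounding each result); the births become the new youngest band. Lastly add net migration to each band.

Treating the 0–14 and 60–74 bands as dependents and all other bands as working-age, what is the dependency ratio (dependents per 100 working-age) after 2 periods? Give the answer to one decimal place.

47.7

[period 1]
Births: 44000 * 0.32 = 14080, 34000 * 0.057 = 1938 → 16018
15–29: 49000 * 0.97 = 47530
30–44: 44000 * 0.937 = 41228
45–59: 34000 * 0.942 = 32028
60–74: 13000 * 0.925 = 12025
Net migration: 0–14 + 50 → 16068
End of period: [16068, 47530, 41228, 32028, 12025]
[period 2]
Births: 47530 * 0.32 = 15210, 41228 * 0.057 = 2350 → 17560
15–29: 16068 * 0.97 = 15586
30–44: 47530 * 0.937 = 44536
45–59: 41228 * 0.942 = 38837
60–74: 32028 * 0.925 = 29626
Net migration: 0–14 + 50 → 17610
End of period: [17610, 15586, 44536, 38837, 29626]
Dependents (band 0–14 + band 60–74) = 17610 + 29626 = 47236; working-age = 98959; ratio = 47236/98959 × 100 = 47.7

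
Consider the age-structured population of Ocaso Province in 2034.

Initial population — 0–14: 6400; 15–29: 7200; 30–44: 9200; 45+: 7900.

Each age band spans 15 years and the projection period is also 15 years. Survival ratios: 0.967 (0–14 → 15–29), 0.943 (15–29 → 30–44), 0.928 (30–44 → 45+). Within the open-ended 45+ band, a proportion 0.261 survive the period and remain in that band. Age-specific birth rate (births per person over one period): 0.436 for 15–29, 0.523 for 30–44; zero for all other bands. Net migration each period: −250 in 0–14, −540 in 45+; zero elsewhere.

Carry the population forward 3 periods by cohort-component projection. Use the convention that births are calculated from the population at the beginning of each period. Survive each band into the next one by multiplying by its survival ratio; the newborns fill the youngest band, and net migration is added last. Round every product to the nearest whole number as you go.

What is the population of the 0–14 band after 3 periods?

6049

[period 1]
Births: 7200 × 0.436 = 3139 ; 9200 × 0.523 = 4812 → 7951
15–29: 6400 × 0.967 = 6189
30–44: 7200 × 0.943 = 6790
45+: 9200 × 0.928 + 7900 × 0.261 = 8538 + 2062 = 10600
Net migration: 0–14 − 250 → 7701; 45+ − 540 → 10060
→ [7701, 6189, 6790, 10060]
[period 2]
Births: 6189 × 0.436 = 2698 ; 6790 × 0.523 = 3551 → 6249
15–29: 7701 × 0.967 = 7447
30–44: 6189 × 0.943 = 5836
45+: 6790 × 0.928 + 10060 × 0.261 = 6301 + 2626 = 8927
Net migration: 0–14 − 250 → 5999; 45+ − 540 → 8387
→ [5999, 7447, 5836, 8387]
[period 3]
Births: 7447 × 0.436 = 3247 ; 5836 × 0.523 = 3052 → 6299
15–29: 5999 × 0.967 = 5801
30–44: 7447 × 0.943 = 7023
45+: 5836 × 0.928 + 8387 × 0.261 = 5416 + 2189 = 7605
Net migration: 0–14 − 250 → 6049; 45+ − 540 → 7065
→ [6049, 5801, 7023, 7065]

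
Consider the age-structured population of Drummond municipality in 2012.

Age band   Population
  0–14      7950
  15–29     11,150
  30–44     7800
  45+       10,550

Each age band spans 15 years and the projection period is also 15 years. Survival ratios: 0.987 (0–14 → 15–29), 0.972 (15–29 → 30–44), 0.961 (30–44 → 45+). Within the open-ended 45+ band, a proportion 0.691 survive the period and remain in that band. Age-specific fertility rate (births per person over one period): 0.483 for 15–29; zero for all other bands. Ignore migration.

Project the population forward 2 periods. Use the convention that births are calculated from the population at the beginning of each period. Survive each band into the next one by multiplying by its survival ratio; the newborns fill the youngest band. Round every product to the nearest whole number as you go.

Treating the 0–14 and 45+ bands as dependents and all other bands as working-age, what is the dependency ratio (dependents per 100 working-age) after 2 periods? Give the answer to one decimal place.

Call the groups 1 to 4, youngest first.
Period 1.
Births: 11150 × 0.483 = 5385
Group 2: 7950 × 0.987 = 7847
Group 3: 11150 × 0.972 = 10838
Group 4: 7800 × 0.961 + 10550 × 0.691 = 7496 + 7290 = 14786
Population now: 0–14=5385, 15–29=7847, 30–44=10838, 45+=14786
Period 2.
Births: 7847 × 0.483 = 3790
Group 2: 5385 × 0.987 = 5315
Group 3: 7847 × 0.972 = 7627
Group 4: 10838 × 0.961 + 14786 × 0.691 = 10415 + 10217 = 20632
Population now: 0–14=3790, 15–29=5315, 30–44=7627, 45+=20632
Dependents (band 0–14 + band 45+) = 3790 + 20632 = 24422; working-age = 12942; ratio = 24422/12942 × 100 = 188.7

188.7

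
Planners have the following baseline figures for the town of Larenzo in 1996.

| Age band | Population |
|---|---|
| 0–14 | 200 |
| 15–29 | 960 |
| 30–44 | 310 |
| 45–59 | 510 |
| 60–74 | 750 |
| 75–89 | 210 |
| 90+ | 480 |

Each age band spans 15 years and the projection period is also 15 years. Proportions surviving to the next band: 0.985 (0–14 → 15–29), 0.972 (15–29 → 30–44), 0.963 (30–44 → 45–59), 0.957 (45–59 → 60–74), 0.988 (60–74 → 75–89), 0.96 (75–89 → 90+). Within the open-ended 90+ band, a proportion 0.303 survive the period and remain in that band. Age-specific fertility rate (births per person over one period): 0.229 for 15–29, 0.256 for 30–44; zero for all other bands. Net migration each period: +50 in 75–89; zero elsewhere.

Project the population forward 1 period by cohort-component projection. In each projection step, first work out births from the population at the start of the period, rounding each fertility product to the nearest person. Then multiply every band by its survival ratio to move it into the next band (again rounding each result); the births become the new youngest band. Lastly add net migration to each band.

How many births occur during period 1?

Period 1.
Births: 960 × 0.229 = 220  |  310 × 0.256 = 79 — total 299
15–29: 200 × 0.985 = 197
30–44: 960 × 0.972 = 933
45–59: 310 × 0.963 = 299
60–74: 510 × 0.957 = 488
75–89: 750 × 0.988 = 741
90+: 210 × 0.96 + 480 × 0.303 = 202 + 145 = 347
Net migration: 75–89 + 50 → 791
End of period: [299, 197, 933, 299, 488, 791, 347]

299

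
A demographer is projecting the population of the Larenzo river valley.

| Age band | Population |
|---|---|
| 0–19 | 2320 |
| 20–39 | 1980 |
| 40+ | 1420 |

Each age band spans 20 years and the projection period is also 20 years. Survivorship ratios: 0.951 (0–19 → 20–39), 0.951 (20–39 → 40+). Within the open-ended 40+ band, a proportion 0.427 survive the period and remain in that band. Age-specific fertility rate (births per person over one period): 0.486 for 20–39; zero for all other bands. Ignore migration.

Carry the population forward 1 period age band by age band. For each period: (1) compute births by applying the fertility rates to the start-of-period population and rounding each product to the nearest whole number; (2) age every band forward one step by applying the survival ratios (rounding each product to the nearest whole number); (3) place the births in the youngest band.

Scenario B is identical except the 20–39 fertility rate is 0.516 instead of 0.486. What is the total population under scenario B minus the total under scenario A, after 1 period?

Call the groups 1 to 3, youngest first.
After projecting period 1:
Births: 1980 * 0.486 = 962
Group 2: 2320 * 0.951 = 2206
Group 3: 1980 * 0.951 + 1420 * 0.427 = 1883 + 606 = 2489
Giving 962 / 2206 / 2489.
Scenario A total after 1 period: 5657
Scenario B projection —
After projecting period 1:
Births: 1980 * 0.516 = 1022
Group 2: 2320 * 0.951 = 2206
Group 3: 1980 * 0.951 + 1420 * 0.427 = 1883 + 606 = 2489
Giving 1022 / 2206 / 2489.
Scenario B total after 1 period: 5717
Difference B − A = 5717 − 5657 = 60

60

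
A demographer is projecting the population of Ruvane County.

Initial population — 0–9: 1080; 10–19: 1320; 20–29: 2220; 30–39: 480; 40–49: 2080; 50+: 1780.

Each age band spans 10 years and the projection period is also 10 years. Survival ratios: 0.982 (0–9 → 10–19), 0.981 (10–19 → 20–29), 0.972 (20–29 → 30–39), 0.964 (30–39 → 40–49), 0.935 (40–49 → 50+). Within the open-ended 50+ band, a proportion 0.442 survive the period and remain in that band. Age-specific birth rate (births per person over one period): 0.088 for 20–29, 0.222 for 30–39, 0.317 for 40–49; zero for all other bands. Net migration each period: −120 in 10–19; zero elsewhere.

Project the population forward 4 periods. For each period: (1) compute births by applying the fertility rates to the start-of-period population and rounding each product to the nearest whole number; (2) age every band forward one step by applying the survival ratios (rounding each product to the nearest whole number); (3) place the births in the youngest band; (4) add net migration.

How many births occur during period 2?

740

Numbering the groups 1..6 from youngest to oldest:
— Period 1 —
Births: 2220 * 0.088 = 195 ; 480 * 0.222 = 107 ; 2080 * 0.317 = 659 — total 961
Group 2: 1080 * 0.982 = 1061
Group 3: 1320 * 0.981 = 1295
Group 4: 2220 * 0.972 = 2158
Group 5: 480 * 0.964 = 463
Group 6: 2080 * 0.935 + 1780 * 0.442 = 1945 + 787 = 2732
Net migration: Group 2 − 120 → 941
Giving 961 / 941 / 1295 / 2158 / 463 / 2732.
— Period 2 —
Births: 1295 * 0.088 = 114 ; 2158 * 0.222 = 479 ; 463 * 0.317 = 147 — total 740
Group 2: 961 * 0.982 = 944
Group 3: 941 * 0.981 = 923
Group 4: 1295 * 0.972 = 1259
Group 5: 2158 * 0.964 = 2080
Group 6: 463 * 0.935 + 2732 * 0.442 = 433 + 1208 = 1641
Net migration: Group 2 − 120 → 824
Giving 740 / 824 / 923 / 1259 / 2080 / 1641.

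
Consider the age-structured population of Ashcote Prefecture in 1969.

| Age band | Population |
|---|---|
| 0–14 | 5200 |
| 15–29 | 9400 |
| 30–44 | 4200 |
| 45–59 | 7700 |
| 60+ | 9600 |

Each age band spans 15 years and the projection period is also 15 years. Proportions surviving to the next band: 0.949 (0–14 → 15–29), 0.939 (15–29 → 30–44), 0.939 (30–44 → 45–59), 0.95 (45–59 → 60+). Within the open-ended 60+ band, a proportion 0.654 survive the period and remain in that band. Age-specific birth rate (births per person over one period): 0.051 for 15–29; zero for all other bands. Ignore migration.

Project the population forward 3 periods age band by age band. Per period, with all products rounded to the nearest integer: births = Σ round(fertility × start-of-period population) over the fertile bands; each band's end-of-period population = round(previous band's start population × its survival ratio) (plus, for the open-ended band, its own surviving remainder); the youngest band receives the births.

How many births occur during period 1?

Call the groups 1 to 5, youngest first.
[period 1]
Births: 9400 * 0.051 = 479
Group 2: 5200 * 0.949 = 4935
Group 3: 9400 * 0.939 = 8827
Group 4: 4200 * 0.939 = 3944
Group 5: 7700 * 0.95 + 9600 * 0.654 = 7315 + 6278 = 13593
End of period: [479, 4935, 8827, 3944, 13593]

479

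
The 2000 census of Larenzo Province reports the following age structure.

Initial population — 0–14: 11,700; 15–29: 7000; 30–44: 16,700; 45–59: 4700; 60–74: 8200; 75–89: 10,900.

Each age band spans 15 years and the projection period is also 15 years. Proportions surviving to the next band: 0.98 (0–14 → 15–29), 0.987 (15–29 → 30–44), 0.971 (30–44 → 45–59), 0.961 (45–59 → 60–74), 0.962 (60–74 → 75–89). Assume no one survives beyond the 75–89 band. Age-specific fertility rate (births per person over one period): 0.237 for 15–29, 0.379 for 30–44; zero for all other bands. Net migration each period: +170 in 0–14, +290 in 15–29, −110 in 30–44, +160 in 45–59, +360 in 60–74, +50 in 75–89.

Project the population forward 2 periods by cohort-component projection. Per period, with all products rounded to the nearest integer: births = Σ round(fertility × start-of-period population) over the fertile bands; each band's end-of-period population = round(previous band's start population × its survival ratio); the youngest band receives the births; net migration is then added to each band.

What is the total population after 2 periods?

[period 1]
Births: 7000 × 0.237 = 1659, 16700 × 0.379 = 6329 → total 7988
15–29: 11700 × 0.98 = 11466
30–44: 7000 × 0.987 = 6909
45–59: 16700 × 0.971 = 16216
60–74: 4700 × 0.961 = 4517
75–89: 8200 × 0.962 = 7888
Net migration: 0–14 + 170 → 8158; 15–29 + 290 → 11756; 30–44 − 110 → 6799; 45–59 + 160 → 16376; 60–74 + 360 → 4877; 75–89 + 50 → 7938
Population now: 0–14=8158, 15–29=11756, 30–44=6799, 45–59=16376, 60–74=4877, 75–89=7938
[period 2]
Births: 11756 × 0.237 = 2786, 6799 × 0.379 = 2577 → total 5363
15–29: 8158 × 0.98 = 7995
30–44: 11756 × 0.987 = 11603
45–59: 6799 × 0.971 = 6602
60–74: 16376 × 0.961 = 15737
75–89: 4877 × 0.962 = 4692
Net migration: 0–14 + 170 → 5533; 15–29 + 290 → 8285; 30–44 − 110 → 11493; 45–59 + 160 → 6762; 60–74 + 360 → 16097; 75–89 + 50 → 4742
Population now: 0–14=5533, 15–29=8285, 30–44=11493, 45–59=6762, 60–74=16097, 75–89=4742
Total after period 2: 5533 + 8285 + 11493 + 6762 + 16097 + 4742 = 52912

52912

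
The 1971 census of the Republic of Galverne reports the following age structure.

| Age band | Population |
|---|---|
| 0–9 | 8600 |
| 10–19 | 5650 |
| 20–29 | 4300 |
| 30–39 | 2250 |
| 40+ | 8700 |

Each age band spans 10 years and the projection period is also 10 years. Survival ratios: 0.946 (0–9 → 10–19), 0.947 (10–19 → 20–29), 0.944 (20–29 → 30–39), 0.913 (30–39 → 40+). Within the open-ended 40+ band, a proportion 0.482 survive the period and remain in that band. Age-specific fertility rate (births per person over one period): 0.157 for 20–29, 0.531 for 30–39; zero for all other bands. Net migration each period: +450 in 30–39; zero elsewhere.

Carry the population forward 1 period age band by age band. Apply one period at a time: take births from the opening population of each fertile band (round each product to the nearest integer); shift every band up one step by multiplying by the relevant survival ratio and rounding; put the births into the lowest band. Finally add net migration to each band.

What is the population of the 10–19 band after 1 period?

Let band 1 be 0–9 through band 5 = 40+.
Period 1.
Births: 4300 × 0.157 = 675 ; 2250 × 0.531 = 1195 — total 1870
Band 2: 8600 × 0.946 = 8136
Band 3: 5650 × 0.947 = 5351
Band 4: 4300 × 0.944 = 4059
Band 5: 2250 × 0.913 + 8700 × 0.482 = 2054 + 4193 = 6247
Net migration: Band 4 + 450 → 4509
→ [1870, 8136, 5351, 4509, 6247]

8136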